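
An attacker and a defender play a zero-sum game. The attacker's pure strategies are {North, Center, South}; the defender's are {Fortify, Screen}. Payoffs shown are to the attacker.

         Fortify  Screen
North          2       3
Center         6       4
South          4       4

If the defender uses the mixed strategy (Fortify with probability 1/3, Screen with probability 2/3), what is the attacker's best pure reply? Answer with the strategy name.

Center

Expected payoff of North: (1/3)·2 + (2/3)·3 = 8/3.
Expected payoff of Center: (1/3)·6 + (2/3)·4 = 14/3.
Expected payoff of South: (1/3)·4 + (2/3)·4 = 4.
The largest is 14/3, so the attacker's best response is Center.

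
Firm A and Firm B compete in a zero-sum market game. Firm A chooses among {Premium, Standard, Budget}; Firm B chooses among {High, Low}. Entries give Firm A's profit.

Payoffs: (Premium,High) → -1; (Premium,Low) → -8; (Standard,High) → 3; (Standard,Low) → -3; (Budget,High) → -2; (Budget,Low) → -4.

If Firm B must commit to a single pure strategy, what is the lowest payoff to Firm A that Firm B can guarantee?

-3

Column maxima: High → 3, Low → -3.
The smallest of these is -3.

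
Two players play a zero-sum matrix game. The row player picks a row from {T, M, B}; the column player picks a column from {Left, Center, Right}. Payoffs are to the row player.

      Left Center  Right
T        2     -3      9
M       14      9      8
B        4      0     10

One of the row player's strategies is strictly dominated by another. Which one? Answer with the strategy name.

T

B gives a strictly higher payoff than T against every column: 4 > 2, 0 > -3, 10 > 9.
So T is strictly dominated and the row player never plays it.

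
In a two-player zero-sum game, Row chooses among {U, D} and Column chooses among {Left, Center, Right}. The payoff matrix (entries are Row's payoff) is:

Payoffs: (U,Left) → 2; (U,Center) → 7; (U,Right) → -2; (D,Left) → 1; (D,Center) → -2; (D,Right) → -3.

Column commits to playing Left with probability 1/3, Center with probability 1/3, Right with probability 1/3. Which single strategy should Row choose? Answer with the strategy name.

Expected payoff of U: (1/3)·2 + (1/3)·7 + (1/3)·(-2) = 7/3.
Expected payoff of D: (1/3)·1 + (1/3)·(-2) + (1/3)·(-3) = -4/3.
The largest is 7/3, so Row's best response is U.

U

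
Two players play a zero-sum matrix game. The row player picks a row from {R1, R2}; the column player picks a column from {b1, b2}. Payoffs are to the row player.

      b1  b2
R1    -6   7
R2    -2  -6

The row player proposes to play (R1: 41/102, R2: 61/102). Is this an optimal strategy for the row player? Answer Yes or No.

No

Against b1 this mix gives (41/102)·(-6) + (61/102)·(-2) = -184/51.
Against b2 this mix gives (41/102)·7 + (61/102)·(-6) = -79/102.
The column player will play b1, holding the row player to -184/51. Shifting weight toward the row that does better against b1 would raise this floor (the equalizing mix achieves -50/17 against both b1 and b2), so the proposed strategy is not optimal.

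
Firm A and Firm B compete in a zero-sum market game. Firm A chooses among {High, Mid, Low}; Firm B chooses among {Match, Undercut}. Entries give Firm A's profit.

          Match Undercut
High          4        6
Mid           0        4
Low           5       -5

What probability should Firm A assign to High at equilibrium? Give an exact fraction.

5/6

Row minima: High → 4, Mid → 0, Low → -5; maximin = 4.
Column maxima: Match → 5, Undercut → 6; minimax = 5.
4 ≠ 5, so there is no saddle point; optimal play is mixed.
Mid is strictly dominated by High, so Firm A never plays it.
On the remaining 2×2 (High, Low vs Match, Undercut):
Let Firm A play High with probability p. Expected payoff against Match: 4p + 5(1−p) = −p + 5; against Undercut: 6p + (-5)(1−p) = 11p − 5.
Setting these equal: −p + 5 = 11p − 5 ⇒ −12p = -10 ⇒ p = 5/6, and the value is (-1)·(5/6) + 5 = 25/6.
For Firm B: with q = P(Match), equating High's and Low's payoffs gives −2q + 6 = 10q − 5 ⇒ q = 11/12.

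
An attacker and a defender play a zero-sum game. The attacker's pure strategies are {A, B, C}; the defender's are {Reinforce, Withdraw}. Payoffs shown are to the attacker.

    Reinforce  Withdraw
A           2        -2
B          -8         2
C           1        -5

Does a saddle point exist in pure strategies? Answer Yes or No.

No

Row minima: A → -2, B → -8, C → -5; maximin = -2.
Column maxima: Reinforce → 2, Withdraw → 2; minimax = 2.
-2 ≠ 2, so no pure-strategy equilibrium exists.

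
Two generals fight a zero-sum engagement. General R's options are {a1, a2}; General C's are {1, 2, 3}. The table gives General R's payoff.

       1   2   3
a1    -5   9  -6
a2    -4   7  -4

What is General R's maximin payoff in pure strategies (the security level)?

Row minima: a1 → -6, a2 → -4.
The best of these is -4.

-4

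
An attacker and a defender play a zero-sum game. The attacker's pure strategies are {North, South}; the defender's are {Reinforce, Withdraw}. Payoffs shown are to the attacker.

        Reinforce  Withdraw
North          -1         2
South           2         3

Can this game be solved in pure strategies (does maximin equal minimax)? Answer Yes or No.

Row minima: North → -1, South → 2; maximin = 2.
Column maxima: Reinforce → 2, Withdraw → 3; minimax = 2.
maximin = minimax = 2, so a saddle point exists.

Yes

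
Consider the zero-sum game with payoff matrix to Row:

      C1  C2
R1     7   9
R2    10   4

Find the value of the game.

31/4

Row minima: R1 → 7, R2 → 4; maximin = 7.
Column maxima: C1 → 10, C2 → 9; minimax = 9.
7 ≠ 9, so there is no saddle point; optimal play is mixed.
Let Row play R1 with probability p. Expected payoff against C1: 7p + 10(1−p) = −3p + 10; against C2: 9p + 4(1−p) = 5p + 4.
Setting these equal: −3p + 10 = 5p + 4 ⇒ −8p = -6 ⇒ p = 3/4, and the value is (-3)·(3/4) + 10 = 31/4.
For Column: with q = P(C1), equating R1's and R2's payoffs gives −2q + 9 = 6q + 4 ⇒ q = 5/8.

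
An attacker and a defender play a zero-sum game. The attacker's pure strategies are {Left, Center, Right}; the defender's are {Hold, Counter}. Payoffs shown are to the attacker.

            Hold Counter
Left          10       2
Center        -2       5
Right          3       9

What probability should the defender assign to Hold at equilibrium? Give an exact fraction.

1/2

Row minima: Left → 2, Center → -2, Right → 3; maximin = 3.
Column maxima: Hold → 10, Counter → 9; minimax = 9.
3 ≠ 9, so there is no saddle point; optimal play is mixed.
Center is strictly dominated by Right, so the attacker never plays it.
On the remaining 2×2 (Left, Right vs Hold, Counter):
Let the attacker play Left with probability p. Expected payoff against Hold: 10p + 3(1−p) = 7p + 3; against Counter: 2p + 9(1−p) = −7p + 9.
Setting these equal: 7p + 3 = −7p + 9 ⇒ 14p = 6 ⇒ p = 3/7, and the value is (7)·(3/7) + 3 = 6.
For the defender: with q = P(Hold), equating Left's and Right's payoffs gives 8q + 2 = −6q + 9 ⇒ q = 1/2.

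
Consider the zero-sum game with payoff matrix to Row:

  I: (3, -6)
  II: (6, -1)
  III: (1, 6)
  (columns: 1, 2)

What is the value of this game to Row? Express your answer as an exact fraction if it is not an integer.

37/12

Row minima: I → -6, II → -1, III → 1; maximin = 1.
Column maxima: 1 → 6, 2 → 6; minimax = 6.
1 ≠ 6, so there is no saddle point; optimal play is mixed.
I is strictly dominated by II, so Row never plays it.
On the remaining 2×2 (II, III vs 1, 2):
Let Row play II with probability p. Expected payoff against 1: 6p + 1(1−p) = 5p + 1; against 2: (-1)p + 6(1−p) = −7p + 6.
Setting these equal: 5p + 1 = −7p + 6 ⇒ 12p = 5 ⇒ p = 5/12, and the value is (5)·(5/12) + 1 = 37/12.
For Column: with q = P(1), equating II's and III's payoffs gives 7q − 1 = −5q + 6 ⇒ q = 7/12.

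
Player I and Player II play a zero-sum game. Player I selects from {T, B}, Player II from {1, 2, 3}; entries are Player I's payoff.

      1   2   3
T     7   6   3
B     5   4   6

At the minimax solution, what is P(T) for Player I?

Row minima: T → 3, B → 4; maximin = 4.
Column maxima: 1 → 7, 2 → 6, 3 → 6; minimax = 6.
4 ≠ 6, so there is no saddle point; optimal play is mixed.
1 is strictly dominated by 2 (it gives Player I strictly more in every row), so Player II never plays it.
On the remaining 2×2 (T, B vs 2, 3):
Let Player I play T with probability p. Expected payoff against 2: 6p + 4(1−p) = 2p + 4; against 3: 3p + 6(1−p) = −3p + 6.
Setting these equal: 2p + 4 = −3p + 6 ⇒ 5p = 2 ⇒ p = 2/5, and the value is (2)·(2/5) + 4 = 24/5.
For Player II: with q = P(2), equating T's and B's payoffs gives 3q + 3 = −2q + 6 ⇒ q = 3/5.

2/5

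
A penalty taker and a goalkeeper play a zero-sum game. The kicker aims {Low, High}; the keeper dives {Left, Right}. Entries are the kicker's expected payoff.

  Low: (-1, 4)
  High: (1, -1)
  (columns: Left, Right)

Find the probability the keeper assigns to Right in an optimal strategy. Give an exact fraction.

Row minima: Low → -1, High → -1; maximin = -1.
Column maxima: Left → 1, Right → 4; minimax = 1.
-1 ≠ 1, so there is no saddle point; optimal play is mixed.
Let the kicker play Low with probability p. Expected payoff against Left: (-1)p + 1(1−p) = −2p + 1; against Right: 4p + (-1)(1−p) = 5p − 1.
Setting these equal: −2p + 1 = 5p − 1 ⇒ −7p = -2 ⇒ p = 2/7, and the value is (-2)·(2/7) + 1 = 3/7.
For the keeper: with q = P(Left), equating Low's and High's payoffs gives −5q + 4 = 2q − 1 ⇒ q = 5/7.

2/7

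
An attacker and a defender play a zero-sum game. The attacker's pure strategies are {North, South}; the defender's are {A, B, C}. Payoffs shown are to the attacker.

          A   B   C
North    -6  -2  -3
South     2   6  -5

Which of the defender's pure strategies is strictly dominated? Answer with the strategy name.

B

A holds the attacker's payoff strictly below B in every row: -6 < -2, 2 < 6.
So B is strictly dominated for the defender.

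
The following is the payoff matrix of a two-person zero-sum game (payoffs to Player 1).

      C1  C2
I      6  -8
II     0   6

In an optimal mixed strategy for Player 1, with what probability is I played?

Row minima: I → -8, II → 0; maximin = 0.
Column maxima: C1 → 6, C2 → 6; minimax = 6.
0 ≠ 6, so there is no saddle point; optimal play is mixed.
Let Player 1 play I with probability p. Expected payoff against C1: 6p + 0(1−p) = 6p; against C2: (-8)p + 6(1−p) = −14p + 6.
Setting these equal: 6p = −14p + 6 ⇒ 20p = 6 ⇒ p = 3/10, and the value is (6)·(3/10) = 9/5.
For Player 2: with q = P(C1), equating I's and II's payoffs gives 14q − 8 = −6q + 6 ⇒ q = 7/10.

3/10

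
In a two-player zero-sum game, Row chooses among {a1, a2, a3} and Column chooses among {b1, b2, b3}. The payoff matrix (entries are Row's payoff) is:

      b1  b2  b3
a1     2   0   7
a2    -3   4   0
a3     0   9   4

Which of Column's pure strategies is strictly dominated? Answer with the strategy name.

b3

b1 holds Row's payoff strictly below b3 in every row: 2 < 7, -3 < 0, 0 < 4.
So b3 is strictly dominated for Column.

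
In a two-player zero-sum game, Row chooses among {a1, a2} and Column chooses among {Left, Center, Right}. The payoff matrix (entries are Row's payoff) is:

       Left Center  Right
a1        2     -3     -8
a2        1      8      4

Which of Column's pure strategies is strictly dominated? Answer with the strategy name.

Right holds Row's payoff strictly below Center in every row: -8 < -3, 4 < 8.
So Center is strictly dominated for Column.

Center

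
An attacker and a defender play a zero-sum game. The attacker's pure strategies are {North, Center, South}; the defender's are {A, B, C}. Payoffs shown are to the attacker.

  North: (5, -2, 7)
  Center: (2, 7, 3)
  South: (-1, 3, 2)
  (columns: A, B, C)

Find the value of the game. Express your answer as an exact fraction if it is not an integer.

13/4

Row minima: North → -2, Center → 2, South → -1; maximin = 2.
Column maxima: A → 5, B → 7, C → 7; minimax = 5.
2 ≠ 5, so there is no saddle point; optimal play is mixed.
South is strictly dominated by Center, so the attacker never plays it.
C is strictly dominated by A (it gives the attacker strictly more in every row), so the defender never plays it.
On the remaining 2×2 (North, Center vs A, B):
Let the attacker play North with probability p. Expected payoff against A: 5p + 2(1−p) = 3p + 2; against B: (-2)p + 7(1−p) = −9p + 7.
Setting these equal: 3p + 2 = −9p + 7 ⇒ 12p = 5 ⇒ p = 5/12, and the value is (3)·(5/12) + 2 = 13/4.
For the defender: with q = P(A), equating North's and Center's payoffs gives 7q − 2 = −5q + 7 ⇒ q = 3/4.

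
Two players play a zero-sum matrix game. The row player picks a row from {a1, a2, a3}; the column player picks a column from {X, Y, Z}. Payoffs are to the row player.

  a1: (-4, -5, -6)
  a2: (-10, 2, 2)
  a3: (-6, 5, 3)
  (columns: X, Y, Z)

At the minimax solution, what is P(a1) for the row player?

9/11

Row minima: a1 → -6, a2 → -10, a3 → -6; maximin = -6.
Column maxima: X → -4, Y → 5, Z → 3; minimax = -4.
-6 ≠ -4, so there is no saddle point; optimal play is mixed.
a2 is strictly dominated by a3, so the row player never plays it.
With a2 eliminated, Y is strictly dominated by Z (it gives the row player strictly more in every remaining row), so the column player never plays it.
On the remaining 2×2 (a1, a3 vs X, Z):
Let the row player play a1 with probability p. Expected payoff against X: (-4)p + (-6)(1−p) = 2p − 6; against Z: (-6)p + 3(1−p) = −9p + 3.
Setting these equal: 2p − 6 = −9p + 3 ⇒ 11p = 9 ⇒ p = 9/11, and the value is (2)·(9/11) − 6 = -48/11.
For the column player: with q = P(X), equating a1's and a3's payoffs gives 2q − 6 = −9q + 3 ⇒ q = 9/11.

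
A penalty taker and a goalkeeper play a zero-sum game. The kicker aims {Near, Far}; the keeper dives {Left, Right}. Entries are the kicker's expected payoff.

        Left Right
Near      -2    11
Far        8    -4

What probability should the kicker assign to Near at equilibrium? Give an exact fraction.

12/25

Row minima: Near → -2, Far → -4; maximin = -2.
Column maxima: Left → 8, Right → 11; minimax = 8.
-2 ≠ 8, so there is no saddle point; optimal play is mixed.
Let the kicker play Near with probability p. Expected payoff against Left: (-2)p + 8(1−p) = −10p + 8; against Right: 11p + (-4)(1−p) = 15p − 4.
Setting these equal: −10p + 8 = 15p − 4 ⇒ −25p = -12 ⇒ p = 12/25, and the value is (-10)·(12/25) + 8 = 16/5.
For the keeper: with q = P(Left), equating Near's and Far's payoffs gives −13q + 11 = 12q − 4 ⇒ q = 3/5.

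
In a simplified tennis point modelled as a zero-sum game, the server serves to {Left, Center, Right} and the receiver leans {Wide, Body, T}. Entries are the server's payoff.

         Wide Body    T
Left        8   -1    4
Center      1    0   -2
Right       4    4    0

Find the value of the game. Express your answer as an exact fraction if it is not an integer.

Row minima: Left → -1, Center → -2, Right → 0; maximin = 0.
Column maxima: Wide → 8, Body → 4, T → 4; minimax = 4.
0 ≠ 4, so there is no saddle point; optimal play is mixed.
Center is strictly dominated by Right, so the server never plays it.
Wide is strictly dominated by T (it gives the server strictly more in every row), so the receiver never plays it.
On the remaining 2×2 (Left, Right vs Body, T):
Let the server play Left with probability p. Expected payoff against Body: (-1)p + 4(1−p) = −5p + 4; against T: 4p + 0(1−p) = 4p.
Setting these equal: −5p + 4 = 4p ⇒ −9p = -4 ⇒ p = 4/9, and the value is (-5)·(4/9) + 4 = 16/9.
For the receiver: with q = P(Body), equating Left's and Right's payoffs gives −5q + 4 = 4q ⇒ q = 4/9.

16/9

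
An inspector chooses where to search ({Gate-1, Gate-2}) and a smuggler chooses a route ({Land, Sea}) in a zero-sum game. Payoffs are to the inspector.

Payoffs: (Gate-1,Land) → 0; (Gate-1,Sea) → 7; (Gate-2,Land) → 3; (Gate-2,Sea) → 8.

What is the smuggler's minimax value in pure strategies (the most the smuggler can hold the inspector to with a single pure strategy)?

3

Column maxima: Land → 3, Sea → 8.
The smallest of these is 3.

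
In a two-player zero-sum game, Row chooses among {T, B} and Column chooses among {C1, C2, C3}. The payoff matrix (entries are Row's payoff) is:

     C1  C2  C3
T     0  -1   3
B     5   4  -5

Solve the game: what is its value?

Row minima: T → -1, B → -5; maximin = -1.
Column maxima: C1 → 5, C2 → 4, C3 → 3; minimax = 3.
-1 ≠ 3, so there is no saddle point; optimal play is mixed.
C1 is strictly dominated by C2 (it gives Row strictly more in every row), so Column never plays it.
On the remaining 2×2 (T, B vs C2, C3):
Let Row play T with probability p. Expected payoff against C2: (-1)p + 4(1−p) = −5p + 4; against C3: 3p + (-5)(1−p) = 8p − 5.
Setting these equal: −5p + 4 = 8p − 5 ⇒ −13p = -9 ⇒ p = 9/13, and the value is (-5)·(9/13) + 4 = 7/13.
For Column: with q = P(C2), equating T's and B's payoffs gives −4q + 3 = 9q − 5 ⇒ q = 8/13.

7/13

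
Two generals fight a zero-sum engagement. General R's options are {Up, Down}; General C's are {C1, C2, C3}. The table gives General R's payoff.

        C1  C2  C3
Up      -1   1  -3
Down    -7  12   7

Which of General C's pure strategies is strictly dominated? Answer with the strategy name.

C1 holds General R's payoff strictly below C2 in every row: -1 < 1, -7 < 12.
So C2 is strictly dominated for General C.

C2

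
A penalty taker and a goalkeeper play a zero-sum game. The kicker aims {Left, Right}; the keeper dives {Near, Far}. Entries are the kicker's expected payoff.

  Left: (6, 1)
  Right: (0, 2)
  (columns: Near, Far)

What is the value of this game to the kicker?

Row minima: Left → 1, Right → 0; maximin = 1.
Column maxima: Near → 6, Far → 2; minimax = 2.
1 ≠ 2, so there is no saddle point; optimal play is mixed.
Let the kicker play Left with probability p. Expected payoff against Near: 6p + 0(1−p) = 6p; against Far: 1p + 2(1−p) = −p + 2.
Setting these equal: 6p = −p + 2 ⇒ 7p = 2 ⇒ p = 2/7, and the value is (6)·(2/7) = 12/7.
For the keeper: with q = P(Near), equating Left's and Right's payoffs gives 5q + 1 = −2q + 2 ⇒ q = 1/7.

12/7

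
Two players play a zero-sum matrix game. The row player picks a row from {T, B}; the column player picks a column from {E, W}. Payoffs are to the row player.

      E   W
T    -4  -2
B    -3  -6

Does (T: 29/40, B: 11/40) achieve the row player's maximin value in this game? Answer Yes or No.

Against E this mix gives (29/40)·(-4) + (11/40)·(-3) = -149/40.
Against W this mix gives (29/40)·(-2) + (11/40)·(-6) = -31/10.
The column player will play E, holding the row player to -149/40. Shifting weight toward the row that does better against E would raise this floor (the equalizing mix achieves -18/5 against both E and W), so the proposed strategy is not optimal.

No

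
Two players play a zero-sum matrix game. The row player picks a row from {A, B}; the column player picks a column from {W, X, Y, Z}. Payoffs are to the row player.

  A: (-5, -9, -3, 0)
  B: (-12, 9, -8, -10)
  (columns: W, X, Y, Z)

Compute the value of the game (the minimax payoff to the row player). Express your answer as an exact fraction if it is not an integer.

-153/25

Row minima: A → -9, B → -12; maximin = -9.
Column maxima: W → -5, X → 9, Y → -3, Z → 0; minimax = -5.
-9 ≠ -5, so there is no saddle point; optimal play is mixed.
Y is strictly dominated by W (it gives the row player strictly more in every row), so the column player never plays it.
Z is strictly dominated by W (it gives the row player strictly more in every row), so the column player never plays it.
On the remaining 2×2 (A, B vs W, X):
Let the row player play A with probability p. Expected payoff against W: (-5)p + (-12)(1−p) = 7p − 12; against X: (-9)p + 9(1−p) = −18p + 9.
Setting these equal: 7p − 12 = −18p + 9 ⇒ 25p = 21 ⇒ p = 21/25, and the value is (7)·(21/25) − 12 = -153/25.
For the column player: with q = P(W), equating A's and B's payoffs gives 4q − 9 = −21q + 9 ⇒ q = 18/25.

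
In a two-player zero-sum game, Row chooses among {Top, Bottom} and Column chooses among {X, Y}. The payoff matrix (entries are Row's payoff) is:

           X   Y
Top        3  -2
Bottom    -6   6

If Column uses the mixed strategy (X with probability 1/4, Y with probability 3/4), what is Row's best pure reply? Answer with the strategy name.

Bottom

Expected payoff of Top: (1/4)·3 + (3/4)·(-2) = -3/4.
Expected payoff of Bottom: (1/4)·(-6) + (3/4)·6 = 3.
The largest is 3, so Row's best response is Bottom.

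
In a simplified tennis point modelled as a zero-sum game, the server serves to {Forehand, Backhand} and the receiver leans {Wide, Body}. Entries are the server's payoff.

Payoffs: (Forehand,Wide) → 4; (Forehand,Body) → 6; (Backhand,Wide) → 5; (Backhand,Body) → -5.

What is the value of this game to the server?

25/6

Row minima: Forehand → 4, Backhand → -5; maximin = 4.
Column maxima: Wide → 5, Body → 6; minimax = 5.
4 ≠ 5, so there is no saddle point; optimal play is mixed.
Let the server play Forehand with probability p. Expected payoff against Wide: 4p + 5(1−p) = −p + 5; against Body: 6p + (-5)(1−p) = 11p − 5.
Setting these equal: −p + 5 = 11p − 5 ⇒ −12p = -10 ⇒ p = 5/6, and the value is (-1)·(5/6) + 5 = 25/6.
For the receiver: with q = P(Wide), equating Forehand's and Backhand's payoffs gives −2q + 6 = 10q − 5 ⇒ q = 11/12.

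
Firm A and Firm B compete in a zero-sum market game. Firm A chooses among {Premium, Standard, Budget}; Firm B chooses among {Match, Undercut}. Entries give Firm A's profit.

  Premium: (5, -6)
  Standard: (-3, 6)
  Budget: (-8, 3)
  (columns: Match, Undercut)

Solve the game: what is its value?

Row minima: Premium → -6, Standard → -3, Budget → -8; maximin = -3.
Column maxima: Match → 5, Undercut → 6; minimax = 5.
-3 ≠ 5, so there is no saddle point; optimal play is mixed.
Budget is strictly dominated by Standard, so Firm A never plays it.
On the remaining 2×2 (Premium, Standard vs Match, Undercut):
Let Firm A play Premium with probability p. Expected payoff against Match: 5p + (-3)(1−p) = 8p − 3; against Undercut: (-6)p + 6(1−p) = −12p + 6.
Setting these equal: 8p − 3 = −12p + 6 ⇒ 20p = 9 ⇒ p = 9/20, and the value is (8)·(9/20) − 3 = 3/5.
For Firm B: with q = P(Match), equating Premium's and Standard's payoffs gives 11q − 6 = −9q + 6 ⇒ q = 3/5.

3/5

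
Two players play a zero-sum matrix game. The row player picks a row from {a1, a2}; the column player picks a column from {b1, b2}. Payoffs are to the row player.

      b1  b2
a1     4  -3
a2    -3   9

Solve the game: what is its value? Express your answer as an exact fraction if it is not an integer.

27/19

Row minima: a1 → -3, a2 → -3; maximin = -3.
Column maxima: b1 → 4, b2 → 9; minimax = 4.
-3 ≠ 4, so there is no saddle point; optimal play is mixed.
Let the row player play a1 with probability p. Expected payoff against b1: 4p + (-3)(1−p) = 7p − 3; against b2: (-3)p + 9(1−p) = −12p + 9.
Setting these equal: 7p − 3 = −12p + 9 ⇒ 19p = 12 ⇒ p = 12/19, and the value is (7)·(12/19) − 3 = 27/19.
For the column player: with q = P(b1), equating a1's and a2's payoffs gives 7q − 3 = −12q + 9 ⇒ q = 12/19.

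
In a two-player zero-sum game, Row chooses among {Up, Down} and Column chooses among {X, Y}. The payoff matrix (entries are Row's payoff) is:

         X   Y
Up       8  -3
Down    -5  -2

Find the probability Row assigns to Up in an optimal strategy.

Row minima: Up → -3, Down → -5; maximin = -3.
Column maxima: X → 8, Y → -2; minimax = -2.
-3 ≠ -2, so there is no saddle point; optimal play is mixed.
Let Row play Up with probability p. Expected payoff against X: 8p + (-5)(1−p) = 13p − 5; against Y: (-3)p + (-2)(1−p) = −p − 2.
Setting these equal: 13p − 5 = −p − 2 ⇒ 14p = 3 ⇒ p = 3/14, and the value is (13)·(3/14) − 5 = -31/14.
For Column: with q = P(X), equating Up's and Down's payoffs gives 11q − 3 = −3q − 2 ⇒ q = 1/14.

3/14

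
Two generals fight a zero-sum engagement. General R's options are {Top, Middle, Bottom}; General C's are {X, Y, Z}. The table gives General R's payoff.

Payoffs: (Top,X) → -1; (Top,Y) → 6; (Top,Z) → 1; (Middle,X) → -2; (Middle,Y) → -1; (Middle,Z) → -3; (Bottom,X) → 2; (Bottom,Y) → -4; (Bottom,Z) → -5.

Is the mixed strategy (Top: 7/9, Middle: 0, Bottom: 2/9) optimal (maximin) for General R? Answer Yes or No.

Against X this mix gives (7/9)·(-1) + (2/9)·2 = -1/3.
Against Y this mix gives (7/9)·6 + (2/9)·(-4) = 34/9.
Against Z this mix gives (7/9)·1 + (2/9)·(-5) = -1/3.
All of General C's active replies (X, Z) yield -1/3, and no column does worse for General R. The mix makes General C indifferent and guarantees -1/3, so it is optimal.

Yes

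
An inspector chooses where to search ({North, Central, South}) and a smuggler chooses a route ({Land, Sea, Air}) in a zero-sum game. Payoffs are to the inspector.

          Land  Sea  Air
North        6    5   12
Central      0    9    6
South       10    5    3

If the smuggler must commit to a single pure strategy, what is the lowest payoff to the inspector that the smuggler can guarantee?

9

Column maxima: Land → 10, Sea → 9, Air → 12.
The smallest of these is 9.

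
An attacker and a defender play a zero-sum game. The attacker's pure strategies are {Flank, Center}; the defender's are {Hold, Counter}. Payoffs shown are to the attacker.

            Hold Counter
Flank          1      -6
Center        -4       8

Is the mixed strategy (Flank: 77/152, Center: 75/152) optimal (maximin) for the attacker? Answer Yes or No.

Against Hold this mix gives (77/152)·1 + (75/152)·(-4) = -223/152.
Against Counter this mix gives (77/152)·(-6) + (75/152)·8 = 69/76.
The defender will play Hold, holding the attacker to -223/152. Shifting weight toward the row that does better against Hold would raise this floor (the equalizing mix achieves -16/19 against both Hold and Counter), so the proposed strategy is not optimal.

No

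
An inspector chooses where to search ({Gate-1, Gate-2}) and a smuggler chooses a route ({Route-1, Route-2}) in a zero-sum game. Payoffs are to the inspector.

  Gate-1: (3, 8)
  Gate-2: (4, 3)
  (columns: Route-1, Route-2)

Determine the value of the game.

Row minima: Gate-1 → 3, Gate-2 → 3; maximin = 3.
Column maxima: Route-1 → 4, Route-2 → 8; minimax = 4.
3 ≠ 4, so there is no saddle point; optimal play is mixed.
Let the inspector play Gate-1 with probability p. Expected payoff against Route-1: 3p + 4(1−p) = −p + 4; against Route-2: 8p + 3(1−p) = 5p + 3.
Setting these equal: −p + 4 = 5p + 3 ⇒ −6p = -1 ⇒ p = 1/6, and the value is (-1)·(1/6) + 4 = 23/6.
For the smuggler: with q = P(Route-1), equating Gate-1's and Gate-2's payoffs gives −5q + 8 = q + 3 ⇒ q = 5/6.

23/6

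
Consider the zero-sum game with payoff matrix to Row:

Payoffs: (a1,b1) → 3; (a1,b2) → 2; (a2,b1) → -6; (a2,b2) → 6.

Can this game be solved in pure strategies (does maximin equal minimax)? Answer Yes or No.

Row minima: a1 → 2, a2 → -6; maximin = 2.
Column maxima: b1 → 3, b2 → 6; minimax = 3.
2 ≠ 3, so no pure-strategy equilibrium exists.

No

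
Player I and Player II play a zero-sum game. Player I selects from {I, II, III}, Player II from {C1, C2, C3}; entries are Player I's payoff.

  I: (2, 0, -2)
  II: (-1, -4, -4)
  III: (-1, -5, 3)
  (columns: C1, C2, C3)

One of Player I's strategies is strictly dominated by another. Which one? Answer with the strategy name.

II

I gives a strictly higher payoff than II against every column: 2 > -1, 0 > -4, -2 > -4.
So II is strictly dominated and Player I never plays it.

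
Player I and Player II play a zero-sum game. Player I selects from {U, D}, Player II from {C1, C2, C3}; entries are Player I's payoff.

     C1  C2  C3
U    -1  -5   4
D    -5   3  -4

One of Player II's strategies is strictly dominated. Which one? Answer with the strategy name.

C1 holds Player I's payoff strictly below C3 in every row: -1 < 4, -5 < -4.
So C3 is strictly dominated for Player II.

C3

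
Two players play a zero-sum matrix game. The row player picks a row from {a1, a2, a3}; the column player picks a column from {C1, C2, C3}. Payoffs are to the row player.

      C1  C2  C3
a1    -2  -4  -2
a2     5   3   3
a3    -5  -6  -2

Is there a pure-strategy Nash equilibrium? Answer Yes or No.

Row minima: a1 → -4, a2 → 3, a3 → -6; maximin = 3.
Column maxima: C1 → 5, C2 → 3, C3 → 3; minimax = 3.
maximin = minimax = 3, so a saddle point exists.

Yes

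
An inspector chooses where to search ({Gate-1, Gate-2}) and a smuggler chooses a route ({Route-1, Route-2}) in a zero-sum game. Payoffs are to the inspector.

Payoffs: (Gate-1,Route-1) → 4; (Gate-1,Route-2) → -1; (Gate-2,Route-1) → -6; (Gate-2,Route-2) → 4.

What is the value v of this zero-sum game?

2/3

Row minima: Gate-1 → -1, Gate-2 → -6; maximin = -1.
Column maxima: Route-1 → 4, Route-2 → 4; minimax = 4.
-1 ≠ 4, so there is no saddle point; optimal play is mixed.
Let the inspector play Gate-1 with probability p. Expected payoff against Route-1: 4p + (-6)(1−p) = 10p − 6; against Route-2: (-1)p + 4(1−p) = −5p + 4.
Setting these equal: 10p − 6 = −5p + 4 ⇒ 15p = 10 ⇒ p = 2/3, and the value is (10)·(2/3) − 6 = 2/3.
For the smuggler: with q = P(Route-1), equating Gate-1's and Gate-2's payoffs gives 5q − 1 = −10q + 4 ⇒ q = 1/3.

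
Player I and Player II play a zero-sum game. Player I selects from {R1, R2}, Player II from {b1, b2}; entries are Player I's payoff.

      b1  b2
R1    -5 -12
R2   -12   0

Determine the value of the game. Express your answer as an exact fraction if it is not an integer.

-144/19

Row minima: R1 → -12, R2 → -12; maximin = -12.
Column maxima: b1 → -5, b2 → 0; minimax = -5.
-12 ≠ -5, so there is no saddle point; optimal play is mixed.
Let Player I play R1 with probability p. Expected payoff against b1: (-5)p + (-12)(1−p) = 7p − 12; against b2: (-12)p + 0(1−p) = −12p.
Setting these equal: 7p − 12 = −12p ⇒ 19p = 12 ⇒ p = 12/19, and the value is (7)·(12/19) − 12 = -144/19.
For Player II: with q = P(b1), equating R1's and R2's payoffs gives 7q − 12 = −12q ⇒ q = 12/19.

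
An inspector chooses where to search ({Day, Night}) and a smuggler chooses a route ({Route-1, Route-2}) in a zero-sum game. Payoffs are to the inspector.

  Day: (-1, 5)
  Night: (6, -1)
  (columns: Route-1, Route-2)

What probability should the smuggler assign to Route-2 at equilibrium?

7/13

Row minima: Day → -1, Night → -1; maximin = -1.
Column maxima: Route-1 → 6, Route-2 → 5; minimax = 5.
-1 ≠ 5, so there is no saddle point; optimal play is mixed.
Let the inspector play Day with probability p. Expected payoff against Route-1: (-1)p + 6(1−p) = −7p + 6; against Route-2: 5p + (-1)(1−p) = 6p − 1.
Setting these equal: −7p + 6 = 6p − 1 ⇒ −13p = -7 ⇒ p = 7/13, and the value is (-7)·(7/13) + 6 = 29/13.
For the smuggler: with q = P(Route-1), equating Day's and Night's payoffs gives −6q + 5 = 7q − 1 ⇒ q = 6/13.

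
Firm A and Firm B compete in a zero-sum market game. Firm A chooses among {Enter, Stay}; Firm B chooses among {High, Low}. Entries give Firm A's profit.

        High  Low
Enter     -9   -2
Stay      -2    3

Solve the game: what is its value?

Row minima: Enter → -9, Stay → -2; maximin = -2.
Column maxima: High → -2, Low → 3; minimax = -2.
Since maximin = minimax = -2, there is a saddle point and the value is -2.

-2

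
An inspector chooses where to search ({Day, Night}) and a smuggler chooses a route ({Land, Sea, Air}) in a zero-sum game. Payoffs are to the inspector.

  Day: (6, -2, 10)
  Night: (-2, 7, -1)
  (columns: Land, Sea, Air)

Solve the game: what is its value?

Row minima: Day → -2, Night → -2; maximin = -2.
Column maxima: Land → 6, Sea → 7, Air → 10; minimax = 6.
-2 ≠ 6, so there is no saddle point; optimal play is mixed.
Air is strictly dominated by Land (it gives the inspector strictly more in every row), so the smuggler never plays it.
On the remaining 2×2 (Day, Night vs Land, Sea):
Let the inspector play Day with probability p. Expected payoff against Land: 6p + (-2)(1−p) = 8p − 2; against Sea: (-2)p + 7(1−p) = −9p + 7.
Setting these equal: 8p − 2 = −9p + 7 ⇒ 17p = 9 ⇒ p = 9/17, and the value is (8)·(9/17) − 2 = 38/17.
For the smuggler: with q = P(Land), equating Day's and Night's payoffs gives 8q − 2 = −9q + 7 ⇒ q = 9/17.

38/17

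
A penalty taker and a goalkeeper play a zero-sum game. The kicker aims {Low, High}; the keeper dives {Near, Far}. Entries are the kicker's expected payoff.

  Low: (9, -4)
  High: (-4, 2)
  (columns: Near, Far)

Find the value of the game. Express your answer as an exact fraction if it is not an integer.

2/19

Row minima: Low → -4, High → -4; maximin = -4.
Column maxima: Near → 9, Far → 2; minimax = 2.
-4 ≠ 2, so there is no saddle point; optimal play is mixed.
Let the kicker play Low with probability p. Expected payoff against Near: 9p + (-4)(1−p) = 13p − 4; against Far: (-4)p + 2(1−p) = −6p + 2.
Setting these equal: 13p − 4 = −6p + 2 ⇒ 19p = 6 ⇒ p = 6/19, and the value is (13)·(6/19) − 4 = 2/19.
For the keeper: with q = P(Near), equating Low's and High's payoffs gives 13q − 4 = −6q + 2 ⇒ q = 6/19.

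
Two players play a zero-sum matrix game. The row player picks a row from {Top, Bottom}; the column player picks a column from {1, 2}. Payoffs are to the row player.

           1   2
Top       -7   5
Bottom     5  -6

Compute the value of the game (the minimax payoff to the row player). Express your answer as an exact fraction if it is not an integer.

Row minima: Top → -7, Bottom → -6; maximin = -6.
Column maxima: 1 → 5, 2 → 5; minimax = 5.
-6 ≠ 5, so there is no saddle point; optimal play is mixed.
Let the row player play Top with probability p. Expected payoff against 1: (-7)p + 5(1−p) = −12p + 5; against 2: 5p + (-6)(1−p) = 11p − 6.
Setting these equal: −12p + 5 = 11p − 6 ⇒ −23p = -11 ⇒ p = 11/23, and the value is (-12)·(11/23) + 5 = -17/23.
For the column player: with q = P(1), equating Top's and Bottom's payoffs gives −12q + 5 = 11q − 6 ⇒ q = 11/23.

-17/23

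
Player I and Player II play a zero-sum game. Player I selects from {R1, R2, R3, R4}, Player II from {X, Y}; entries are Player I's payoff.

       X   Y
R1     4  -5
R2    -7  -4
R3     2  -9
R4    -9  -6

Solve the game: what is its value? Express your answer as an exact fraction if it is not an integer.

-17/4

Row minima: R1 → -5, R2 → -7, R3 → -9, R4 → -9; maximin = -5.
Column maxima: X → 4, Y → -4; minimax = -4.
-5 ≠ -4, so there is no saddle point; optimal play is mixed.
R3 is strictly dominated by R1, so Player I never plays it.
R4 is strictly dominated by R1, so Player I never plays it.
On the remaining 2×2 (R1, R2 vs X, Y):
Let Player I play R1 with probability p. Expected payoff against X: 4p + (-7)(1−p) = 11p − 7; against Y: (-5)p + (-4)(1−p) = −p − 4.
Setting these equal: 11p − 7 = −p − 4 ⇒ 12p = 3 ⇒ p = 1/4, and the value is (11)·(1/4) − 7 = -17/4.
For Player II: with q = P(X), equating R1's and R2's payoffs gives 9q − 5 = −3q − 4 ⇒ q = 1/12.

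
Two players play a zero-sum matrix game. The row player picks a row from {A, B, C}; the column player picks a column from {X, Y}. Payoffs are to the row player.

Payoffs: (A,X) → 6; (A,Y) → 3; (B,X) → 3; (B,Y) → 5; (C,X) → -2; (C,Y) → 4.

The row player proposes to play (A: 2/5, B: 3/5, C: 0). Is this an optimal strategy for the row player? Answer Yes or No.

Against X this mix gives (2/5)·6 + (3/5)·3 = 21/5.
Against Y this mix gives (2/5)·3 + (3/5)·5 = 21/5.
All of the column player's active replies (X, Y) yield 21/5, and no column does worse for the row player. The mix makes the column player indifferent and guarantees 21/5, so it is optimal.

Yes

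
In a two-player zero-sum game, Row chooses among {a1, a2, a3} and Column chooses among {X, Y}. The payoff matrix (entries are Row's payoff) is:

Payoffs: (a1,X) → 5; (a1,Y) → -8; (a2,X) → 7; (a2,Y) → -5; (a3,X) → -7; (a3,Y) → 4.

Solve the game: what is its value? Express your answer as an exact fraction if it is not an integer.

Row minima: a1 → -8, a2 → -5, a3 → -7; maximin = -5.
Column maxima: X → 7, Y → 4; minimax = 4.
-5 ≠ 4, so there is no saddle point; optimal play is mixed.
a1 is strictly dominated by a2, so Row never plays it.
On the remaining 2×2 (a2, a3 vs X, Y):
Let Row play a2 with probability p. Expected payoff against X: 7p + (-7)(1−p) = 14p − 7; against Y: (-5)p + 4(1−p) = −9p + 4.
Setting these equal: 14p − 7 = −9p + 4 ⇒ 23p = 11 ⇒ p = 11/23, and the value is (14)·(11/23) − 7 = -7/23.
For Column: with q = P(X), equating a2's and a3's payoffs gives 12q − 5 = −11q + 4 ⇒ q = 9/23.

-7/23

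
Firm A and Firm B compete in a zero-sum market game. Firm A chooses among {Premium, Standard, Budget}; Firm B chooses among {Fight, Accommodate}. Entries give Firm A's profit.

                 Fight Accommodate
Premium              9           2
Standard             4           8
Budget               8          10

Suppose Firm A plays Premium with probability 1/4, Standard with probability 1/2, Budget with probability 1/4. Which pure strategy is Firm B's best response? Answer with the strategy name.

Fight

If Firm B plays Fight, Firm A's expected payoff is (1/4)·9 + (1/2)·4 + (1/4)·8 = 25/4.
If Firm B plays Accommodate, Firm A's expected payoff is (1/4)·2 + (1/2)·8 + (1/4)·10 = 7.
Firm B minimizes Firm A's payoff; the smallest is 25/4, so the best response is Fight.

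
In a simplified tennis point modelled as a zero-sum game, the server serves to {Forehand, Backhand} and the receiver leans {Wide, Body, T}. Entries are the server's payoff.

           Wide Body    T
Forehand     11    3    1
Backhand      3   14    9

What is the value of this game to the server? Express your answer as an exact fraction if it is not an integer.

6

Row minima: Forehand → 1, Backhand → 3; maximin = 3.
Column maxima: Wide → 11, Body → 14, T → 9; minimax = 9.
3 ≠ 9, so there is no saddle point; optimal play is mixed.
Body is strictly dominated by T (it gives the server strictly more in every row), so the receiver never plays it.
On the remaining 2×2 (Forehand, Backhand vs Wide, T):
Let the server play Forehand with probability p. Expected payoff against Wide: 11p + 3(1−p) = 8p + 3; against T: 1p + 9(1−p) = −8p + 9.
Setting these equal: 8p + 3 = −8p + 9 ⇒ 16p = 6 ⇒ p = 3/8, and the value is (8)·(3/8) + 3 = 6.
For the receiver: with q = P(Wide), equating Forehand's and Backhand's payoffs gives 10q + 1 = −6q + 9 ⇒ q = 1/2.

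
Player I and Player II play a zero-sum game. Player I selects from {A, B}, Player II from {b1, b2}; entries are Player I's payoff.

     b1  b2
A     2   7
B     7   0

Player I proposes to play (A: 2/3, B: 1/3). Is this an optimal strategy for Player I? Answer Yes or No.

No

Against b1 this mix gives (2/3)·2 + (1/3)·7 = 11/3.
Against b2 this mix gives (2/3)·7 + (1/3)·0 = 14/3.
Player II will play b1, holding Player I to 11/3. Shifting weight toward the row that does better against b1 would raise this floor (the equalizing mix achieves 49/12 against both b1 and b2), so the proposed strategy is not optimal.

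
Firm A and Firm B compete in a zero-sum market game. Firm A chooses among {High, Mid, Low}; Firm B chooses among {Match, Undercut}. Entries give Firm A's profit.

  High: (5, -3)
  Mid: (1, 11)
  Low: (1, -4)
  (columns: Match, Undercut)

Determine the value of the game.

Row minima: High → -3, Mid → 1, Low → -4; maximin = 1.
Column maxima: Match → 5, Undercut → 11; minimax = 5.
1 ≠ 5, so there is no saddle point; optimal play is mixed.
Low is strictly dominated by High, so Firm A never plays it.
On the remaining 2×2 (High, Mid vs Match, Undercut):
Let Firm A play High with probability p. Expected payoff against Match: 5p + 1(1−p) = 4p + 1; against Undercut: (-3)p + 11(1−p) = −14p + 11.
Setting these equal: 4p + 1 = −14p + 11 ⇒ 18p = 10 ⇒ p = 5/9, and the value is (4)·(5/9) + 1 = 29/9.
For Firm B: with q = P(Match), equating High's and Mid's payoffs gives 8q − 3 = −10q + 11 ⇒ q = 7/9.

29/9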